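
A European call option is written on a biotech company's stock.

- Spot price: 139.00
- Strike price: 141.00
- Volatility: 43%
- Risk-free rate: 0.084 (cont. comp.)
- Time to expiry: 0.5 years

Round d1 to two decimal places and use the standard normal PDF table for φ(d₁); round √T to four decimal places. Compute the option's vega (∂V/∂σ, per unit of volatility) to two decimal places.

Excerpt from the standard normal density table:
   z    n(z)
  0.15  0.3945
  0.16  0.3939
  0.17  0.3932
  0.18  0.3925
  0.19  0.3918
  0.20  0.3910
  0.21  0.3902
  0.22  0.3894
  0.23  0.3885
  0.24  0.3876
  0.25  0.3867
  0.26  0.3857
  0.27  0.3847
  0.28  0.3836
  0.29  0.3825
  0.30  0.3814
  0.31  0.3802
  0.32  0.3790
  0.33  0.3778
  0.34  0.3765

38.10

σ√T = 0.43 × 0.7071 = 0.3041
d₁ = [ln(139/141) + (0.084 + ½·0.43²)·0.5] / (σ√T) = (-0.0143 + 0.0882) / 0.3041 = 0.2432 which rounds to 0.24
√T = √0.5 = 0.7071
φ(d₁) = φ(0.24) = 0.3876
vega = S·φ(d₁)·√T = 139·0.3876·0.7071 = 38.0960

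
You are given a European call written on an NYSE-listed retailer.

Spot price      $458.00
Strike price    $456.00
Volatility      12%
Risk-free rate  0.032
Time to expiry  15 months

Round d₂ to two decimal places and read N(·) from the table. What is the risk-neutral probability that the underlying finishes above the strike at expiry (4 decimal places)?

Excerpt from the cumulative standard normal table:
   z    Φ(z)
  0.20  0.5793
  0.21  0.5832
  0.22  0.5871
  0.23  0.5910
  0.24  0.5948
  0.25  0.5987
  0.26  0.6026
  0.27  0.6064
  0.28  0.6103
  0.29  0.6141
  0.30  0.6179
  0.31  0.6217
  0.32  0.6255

0.6026

σ√T = 0.12 × 1.1180 = 0.1342
ln(S/K) + (r + σ²/2)T = ln(458/456) + (0.032 + 0.12²/2)·1.25 = 0.0044 + 0.0490 = 0.0534
d₁ = 0.0534 / 0.1342 = 0.3978 ≈ 0.40
d₂ = d₁ − σ√T = 0.3978 − 0.1342 = 0.2637 ≈ 0.26
Pr(exercise) under Q = N(d₂) = 0.6026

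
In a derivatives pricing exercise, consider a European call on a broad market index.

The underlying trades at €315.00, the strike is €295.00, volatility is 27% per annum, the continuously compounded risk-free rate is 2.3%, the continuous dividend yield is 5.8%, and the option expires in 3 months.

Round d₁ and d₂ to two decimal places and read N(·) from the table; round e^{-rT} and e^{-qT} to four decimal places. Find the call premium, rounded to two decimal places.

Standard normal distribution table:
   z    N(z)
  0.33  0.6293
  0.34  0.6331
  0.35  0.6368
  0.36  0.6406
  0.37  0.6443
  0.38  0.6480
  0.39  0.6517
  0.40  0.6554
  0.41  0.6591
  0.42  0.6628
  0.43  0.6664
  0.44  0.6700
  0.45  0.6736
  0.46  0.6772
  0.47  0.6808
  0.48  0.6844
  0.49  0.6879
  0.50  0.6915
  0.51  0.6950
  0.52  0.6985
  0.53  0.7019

€26.78

σ√T = 0.27·√0.25 = 0.1350
d₁ = [ln(315/295) + (0.023 − 0.058 + 0.27²/2)·0.25] / 0.1350 = [0.0656 + 0.0004] / 0.1350 = 0.4886 ⇒ 0.49
d₂ = d₁ − σ√T = 0.4886 − 0.1350 = 0.3536 ⇒ 0.35
e^(−qT) = e^(−0.058·0.25) = 0.9856;  e^(−rT) = e^(−0.023·0.25) = 0.9943
C = 315·0.9856·N(0.49) − 295·0.9943·N(0.35) = 315·0.9856·0.6879 − 295·0.9943·0.6368 = 213.5682 − 186.7852 = 26.7830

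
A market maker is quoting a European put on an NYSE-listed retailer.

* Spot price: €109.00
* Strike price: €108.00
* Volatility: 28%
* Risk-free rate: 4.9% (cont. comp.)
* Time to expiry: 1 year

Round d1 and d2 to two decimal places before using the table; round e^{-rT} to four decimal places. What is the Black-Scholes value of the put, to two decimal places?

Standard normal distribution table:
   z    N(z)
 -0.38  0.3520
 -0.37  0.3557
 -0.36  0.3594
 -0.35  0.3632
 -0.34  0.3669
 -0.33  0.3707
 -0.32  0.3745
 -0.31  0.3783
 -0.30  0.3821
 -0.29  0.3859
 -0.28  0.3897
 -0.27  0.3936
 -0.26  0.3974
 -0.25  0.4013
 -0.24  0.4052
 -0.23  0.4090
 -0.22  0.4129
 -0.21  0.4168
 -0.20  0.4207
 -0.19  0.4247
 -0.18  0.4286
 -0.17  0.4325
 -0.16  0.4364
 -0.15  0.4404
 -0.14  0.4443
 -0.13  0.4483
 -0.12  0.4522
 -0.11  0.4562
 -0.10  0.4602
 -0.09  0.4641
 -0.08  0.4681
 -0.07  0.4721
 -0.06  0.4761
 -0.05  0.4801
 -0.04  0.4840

€8.96

σ√T = 0.28 × 1.0000 = 0.2800
d₁ = [ln(109/108) + (0.049 + 0.28²/2)·1] / 0.2800 = [0.0092 + 0.0882] / 0.2800 = 0.3479 which rounds to 0.35
d₂ = d₁ − σ√T = 0.3479 − 0.2800 = 0.0679 which rounds to 0.07
exp(−rT) = exp(−0.049·1) = 0.9522
N(−d₂) = N(-0.07) = 0.4721;  N(−d₁) = N(-0.35) = 0.3632
P = 108·0.9522·0.4721 − 109·0.3632 = 48.5496 − 39.5888 = 8.9608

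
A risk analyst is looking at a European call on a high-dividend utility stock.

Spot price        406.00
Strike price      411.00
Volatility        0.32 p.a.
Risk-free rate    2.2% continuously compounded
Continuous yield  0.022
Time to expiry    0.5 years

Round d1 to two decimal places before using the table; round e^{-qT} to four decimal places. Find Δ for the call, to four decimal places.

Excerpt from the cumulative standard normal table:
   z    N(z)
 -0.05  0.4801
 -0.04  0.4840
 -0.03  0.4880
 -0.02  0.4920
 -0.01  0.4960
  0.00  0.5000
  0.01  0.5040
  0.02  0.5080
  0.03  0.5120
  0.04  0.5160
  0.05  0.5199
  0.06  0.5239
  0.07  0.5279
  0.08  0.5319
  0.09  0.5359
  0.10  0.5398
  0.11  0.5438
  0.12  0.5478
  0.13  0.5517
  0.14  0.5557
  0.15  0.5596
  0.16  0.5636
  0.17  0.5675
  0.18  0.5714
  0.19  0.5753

σ√T = 0.32·√0.5 = 0.2263
ln(S/K) + (r − q + σ²/2)T = ln(406/411) + (0.022 − 0.022 + 0.32²/2)·0.5 = -0.0122 + 0.0256 = 0.0134
d₁ = 0.0134 / 0.2263 = 0.0590 → 0.06
N(d₁) = N(0.06) = 0.5239
Δ_call = exp(−qT)·N(d₁) = 0.9891·0.5239 = 0.5182

0.5182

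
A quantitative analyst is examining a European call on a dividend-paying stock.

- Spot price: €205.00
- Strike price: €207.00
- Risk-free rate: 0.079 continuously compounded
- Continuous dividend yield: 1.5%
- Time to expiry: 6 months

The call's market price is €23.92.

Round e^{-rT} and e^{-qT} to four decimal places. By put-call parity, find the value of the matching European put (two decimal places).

€19.45

e^(−qT) = e^(−0.015·0.5) = 0.9925;  e^(−rT) = e^(−0.079·0.5) = 0.9613
Put-call parity: C − P = S·e^(−qT) − K·e^(−rT) = 205·0.9925 − 207·0.9613 = 203.4625 − 198.9891 = 4.4734
P = C − (C − P) = 23.92 − (4.4734) = 19.4466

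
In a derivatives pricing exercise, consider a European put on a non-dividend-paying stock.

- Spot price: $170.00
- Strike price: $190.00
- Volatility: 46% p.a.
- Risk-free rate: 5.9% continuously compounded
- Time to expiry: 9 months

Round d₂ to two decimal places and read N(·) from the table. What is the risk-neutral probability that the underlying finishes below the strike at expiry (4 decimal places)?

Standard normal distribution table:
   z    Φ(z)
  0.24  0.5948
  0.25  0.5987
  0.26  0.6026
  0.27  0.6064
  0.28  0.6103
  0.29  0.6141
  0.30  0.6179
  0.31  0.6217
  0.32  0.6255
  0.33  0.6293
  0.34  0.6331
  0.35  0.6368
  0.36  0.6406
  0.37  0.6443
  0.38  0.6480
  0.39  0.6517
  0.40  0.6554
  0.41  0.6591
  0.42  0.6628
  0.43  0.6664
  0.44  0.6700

0.6443

T = 0.75;  σ√T = 0.3984
d₁ = [ln(170/190) + (0.059 + 0.46²/2)·0.75] / 0.3984 = [-0.1112 + 0.1236] / 0.3984 = 0.0311 → 0.03
d₂ = d₁ − σ√T = 0.0311 − 0.3984 = -0.3673 → -0.37
Risk-neutral Pr[S_T < K] = N(−d₂) = N(0.37) = 0.6443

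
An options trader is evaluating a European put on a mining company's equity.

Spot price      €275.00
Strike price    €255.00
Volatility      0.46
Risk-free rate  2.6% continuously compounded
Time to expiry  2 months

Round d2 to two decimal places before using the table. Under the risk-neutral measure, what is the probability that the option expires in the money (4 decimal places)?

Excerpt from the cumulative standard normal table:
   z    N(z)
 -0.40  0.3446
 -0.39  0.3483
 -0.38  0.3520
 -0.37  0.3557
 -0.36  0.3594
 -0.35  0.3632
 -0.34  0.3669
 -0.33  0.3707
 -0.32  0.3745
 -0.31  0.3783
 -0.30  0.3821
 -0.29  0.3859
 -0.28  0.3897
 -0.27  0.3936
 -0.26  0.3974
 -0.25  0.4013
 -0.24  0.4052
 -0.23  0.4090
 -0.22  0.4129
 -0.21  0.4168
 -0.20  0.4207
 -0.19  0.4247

0.3707

σ√T = 0.46·√0.1667 = 0.1878
d₁ = [ln(275/255) + (0.026 + ½·0.46²)·0.1667] / (σ√T) = (0.0755 + 0.0220) / 0.1878 = 0.5190 ≈ 0.52
d₂ = 0.5190 − 0.1878 = 0.3313 ≈ 0.33
Risk-neutral Pr[S_T < K] = N(−d₂) = N(-0.33) = 0.3707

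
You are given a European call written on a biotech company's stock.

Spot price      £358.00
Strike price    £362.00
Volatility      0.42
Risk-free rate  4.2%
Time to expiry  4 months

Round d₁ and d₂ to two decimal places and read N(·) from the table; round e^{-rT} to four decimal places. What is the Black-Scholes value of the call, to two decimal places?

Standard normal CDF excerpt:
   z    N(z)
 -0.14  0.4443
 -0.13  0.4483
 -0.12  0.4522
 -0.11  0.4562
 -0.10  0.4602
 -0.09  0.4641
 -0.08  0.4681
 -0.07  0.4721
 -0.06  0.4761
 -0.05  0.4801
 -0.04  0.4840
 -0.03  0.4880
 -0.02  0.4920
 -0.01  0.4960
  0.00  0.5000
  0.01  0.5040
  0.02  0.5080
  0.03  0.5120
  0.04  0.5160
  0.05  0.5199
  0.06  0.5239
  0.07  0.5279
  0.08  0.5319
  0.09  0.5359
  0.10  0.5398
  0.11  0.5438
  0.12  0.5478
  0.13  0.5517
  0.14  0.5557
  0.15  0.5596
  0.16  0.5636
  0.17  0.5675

σ√T = 0.42 × 0.5774 = 0.2425
ln(S/K) + (r + σ²/2)T = ln(358/362) + (0.042 + 0.42²/2)·0.3333 = -0.0111 + 0.0434 = 0.0323
d₁ = 0.0323 / 0.2425 = 0.1332 ⇒ 0.13
d₂ = d₁ − σ√T = 0.1332 − 0.2425 = -0.1093 ⇒ -0.11
e^(−rT) = e^(−0.042·0.3333) = 0.9861
N(d₁) = N(0.13) = 0.5517;  N(d₂) = N(-0.11) = 0.4562
C = 358·0.5517 − 362·0.9861·0.4562 = 197.5086 − 162.8489 = 34.6597

£34.66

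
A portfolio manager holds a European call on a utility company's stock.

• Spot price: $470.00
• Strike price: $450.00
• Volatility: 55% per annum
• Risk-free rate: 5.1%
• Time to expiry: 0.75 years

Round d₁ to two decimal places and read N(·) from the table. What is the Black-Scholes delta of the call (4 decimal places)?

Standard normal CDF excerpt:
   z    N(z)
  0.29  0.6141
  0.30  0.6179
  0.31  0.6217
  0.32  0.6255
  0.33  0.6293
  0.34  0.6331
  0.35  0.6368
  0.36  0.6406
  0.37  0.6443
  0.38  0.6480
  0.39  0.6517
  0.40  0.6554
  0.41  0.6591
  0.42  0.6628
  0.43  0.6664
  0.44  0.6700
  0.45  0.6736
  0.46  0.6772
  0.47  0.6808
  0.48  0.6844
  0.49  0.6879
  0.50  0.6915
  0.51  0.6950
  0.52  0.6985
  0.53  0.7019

T = 0.75;  σ√T = 0.4763
ln(S/K) + (r + σ²/2)T = ln(470/450) + (0.051 + 0.55²/2)·0.75 = 0.0435 + 0.1517 = 0.1952
d₁ = 0.1952 / 0.4763 = 0.4098 which rounds to 0.41
N(d₁) = N(0.41) = 0.6591
Δ_call = N(d₁) = 0.6591

0.6591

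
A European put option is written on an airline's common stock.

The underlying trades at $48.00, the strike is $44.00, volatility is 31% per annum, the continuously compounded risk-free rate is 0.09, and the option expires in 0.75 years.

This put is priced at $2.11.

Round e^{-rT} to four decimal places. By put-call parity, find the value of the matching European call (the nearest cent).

$8.98

exp(−rT) = exp(−0.09·0.75) = 0.9347
Put-call parity: C − P = S − K·e^(−rT) = 48 − 44·0.9347 = 48 − 41.1268 = 6.8732
C = P + (C − P) = 2.11 + (6.8732) = 8.9832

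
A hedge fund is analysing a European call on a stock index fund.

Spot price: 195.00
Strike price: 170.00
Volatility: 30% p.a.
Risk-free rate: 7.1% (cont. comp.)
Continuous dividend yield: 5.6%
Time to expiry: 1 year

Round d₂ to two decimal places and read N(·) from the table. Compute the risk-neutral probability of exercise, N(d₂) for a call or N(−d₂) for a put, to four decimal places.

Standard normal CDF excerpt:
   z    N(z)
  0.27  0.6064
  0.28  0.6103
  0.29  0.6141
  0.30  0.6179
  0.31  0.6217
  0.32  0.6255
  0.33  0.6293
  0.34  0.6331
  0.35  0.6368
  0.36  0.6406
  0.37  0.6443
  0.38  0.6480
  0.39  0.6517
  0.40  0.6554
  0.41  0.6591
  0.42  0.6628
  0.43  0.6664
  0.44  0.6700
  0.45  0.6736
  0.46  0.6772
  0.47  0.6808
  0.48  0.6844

0.6406

σ√T = 0.3·√1 = 0.3000
d₁ = [ln(195/170) + (0.071 − 0.056 + 0.3²/2)·1] / 0.3000 = [0.1372 + 0.0600] / 0.3000 = 0.6573 → 0.66
d₂ = d₁ − σ√T = 0.6573 − 0.3000 = 0.3573 → 0.36
Risk-neutral Pr[S_T > K] = N(d₂) = N(0.36) = 0.6406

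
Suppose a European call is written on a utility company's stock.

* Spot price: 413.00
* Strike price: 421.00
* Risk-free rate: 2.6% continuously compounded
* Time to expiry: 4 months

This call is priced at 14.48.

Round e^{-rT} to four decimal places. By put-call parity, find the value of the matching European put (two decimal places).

18.86

e^(−rT) = e^(−0.026·0.3333) = 0.9914
Put-call parity: C − P = S − K·e^(−rT) = 413 − 421·0.9914 = 413 − 417.3794 = -4.3794
P = C − (C − P) = 14.48 − (-4.3794) = 18.8594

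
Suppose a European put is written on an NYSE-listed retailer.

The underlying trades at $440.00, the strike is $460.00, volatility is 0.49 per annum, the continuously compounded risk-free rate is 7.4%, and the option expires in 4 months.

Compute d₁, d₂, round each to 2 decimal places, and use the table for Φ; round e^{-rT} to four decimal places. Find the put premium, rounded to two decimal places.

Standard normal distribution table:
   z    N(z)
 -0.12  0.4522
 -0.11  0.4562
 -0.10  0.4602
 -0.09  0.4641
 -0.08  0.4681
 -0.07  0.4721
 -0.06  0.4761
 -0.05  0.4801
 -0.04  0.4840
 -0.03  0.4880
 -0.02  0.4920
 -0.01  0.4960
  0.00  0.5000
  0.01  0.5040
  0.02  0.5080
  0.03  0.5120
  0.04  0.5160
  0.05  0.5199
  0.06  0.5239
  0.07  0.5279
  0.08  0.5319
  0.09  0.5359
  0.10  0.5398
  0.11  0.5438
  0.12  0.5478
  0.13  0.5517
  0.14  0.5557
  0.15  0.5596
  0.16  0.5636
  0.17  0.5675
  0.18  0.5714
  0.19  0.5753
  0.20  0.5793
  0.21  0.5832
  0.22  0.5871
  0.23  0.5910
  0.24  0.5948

T = 0.3333;  σ√T = 0.2829
d₁ = [ln(440/460) + (0.074 + ½·0.49²)·0.3333] / (σ√T) = (-0.0445 + 0.0647) / 0.2829 = 0.0715 ⇒ 0.07
d₂ = 0.0715 − 0.2829 = -0.2114 ⇒ -0.21
e^(−rT) = e^(−0.074·0.3333) = 0.9756
P = 460·0.9756·N(0.21) − 440·N(-0.07) = 460·0.9756·0.5832 − 440·0.4721 = 261.7262 − 207.7240 = 54.0022

$54.00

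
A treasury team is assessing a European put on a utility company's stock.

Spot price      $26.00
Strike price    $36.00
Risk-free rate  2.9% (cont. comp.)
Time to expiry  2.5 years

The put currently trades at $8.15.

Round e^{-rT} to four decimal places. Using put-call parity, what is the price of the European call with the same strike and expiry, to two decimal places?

$0.67

exp(−rT) = exp(−0.029·2.5) = 0.9301
Put-call parity: C − P = S − K·e^(−rT) = 26 − 36·0.9301 = 26 − 33.4836 = -7.4836
C = P + (C − P) = 8.15 + (-7.4836) = 0.6664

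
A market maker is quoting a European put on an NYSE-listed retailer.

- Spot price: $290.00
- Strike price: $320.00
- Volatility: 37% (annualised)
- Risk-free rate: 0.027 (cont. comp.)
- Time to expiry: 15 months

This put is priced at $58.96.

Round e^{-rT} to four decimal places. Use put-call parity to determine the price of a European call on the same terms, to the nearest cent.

exp(−rT) = exp(−0.027·1.25) = 0.9668
Put-call parity: C − P = S − K·e^(−rT) = 290 − 320·0.9668 = 290 − 309.3760 = -19.3760
C = P + (C − P) = 58.96 + (-19.3760) = 39.5840

$39.58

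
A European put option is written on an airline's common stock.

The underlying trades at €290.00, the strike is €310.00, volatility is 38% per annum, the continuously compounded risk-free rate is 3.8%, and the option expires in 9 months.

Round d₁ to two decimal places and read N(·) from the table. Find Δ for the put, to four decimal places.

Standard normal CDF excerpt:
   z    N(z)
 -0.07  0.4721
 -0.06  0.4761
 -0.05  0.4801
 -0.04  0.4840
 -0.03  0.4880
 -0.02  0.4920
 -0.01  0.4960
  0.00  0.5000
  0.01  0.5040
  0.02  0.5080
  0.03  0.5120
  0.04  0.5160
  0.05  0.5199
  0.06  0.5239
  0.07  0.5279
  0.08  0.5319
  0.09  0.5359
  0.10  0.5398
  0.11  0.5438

T = 0.75;  σ√T = 0.3291
d₁ = [ln(290/310) + (0.038 + 0.38²/2)·0.75] / 0.3291 = [-0.0667 + 0.0827] / 0.3291 = 0.0485 → 0.05
N(d₁) = N(0.05) = 0.5199
Δ_put = N(d₁) − 1 = 0.5199 − 1 = -0.4801

-0.4801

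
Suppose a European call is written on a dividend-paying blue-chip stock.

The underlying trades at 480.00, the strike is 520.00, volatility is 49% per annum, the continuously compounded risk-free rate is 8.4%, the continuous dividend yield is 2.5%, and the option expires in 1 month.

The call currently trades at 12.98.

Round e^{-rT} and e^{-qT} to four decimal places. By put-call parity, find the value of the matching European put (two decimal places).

50.35

e^(−qT) = e^(−0.025·0.08333) = 0.9979;  e^(−rT) = e^(−0.084·0.08333) = 0.9930
Put-call parity: C − P = S·e^(−qT) − K·e^(−rT) = 480·0.9979 − 520·0.9930 = 478.9920 − 516.3600 = -37.3680
P = C − (C − P) = 12.98 − (-37.3680) = 50.3480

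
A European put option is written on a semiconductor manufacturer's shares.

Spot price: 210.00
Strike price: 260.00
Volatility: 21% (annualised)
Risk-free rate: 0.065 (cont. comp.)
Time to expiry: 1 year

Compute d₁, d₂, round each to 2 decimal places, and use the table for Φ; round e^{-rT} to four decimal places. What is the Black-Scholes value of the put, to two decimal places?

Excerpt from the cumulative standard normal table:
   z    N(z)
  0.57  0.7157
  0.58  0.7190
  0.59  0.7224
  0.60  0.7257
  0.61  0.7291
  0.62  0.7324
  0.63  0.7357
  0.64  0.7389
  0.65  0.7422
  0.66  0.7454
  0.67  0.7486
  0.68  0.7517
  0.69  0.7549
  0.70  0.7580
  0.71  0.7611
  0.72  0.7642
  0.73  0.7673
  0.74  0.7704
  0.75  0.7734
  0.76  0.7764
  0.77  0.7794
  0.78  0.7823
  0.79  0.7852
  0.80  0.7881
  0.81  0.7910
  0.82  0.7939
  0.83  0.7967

40.33

T = 1;  σ√T = 0.2100
d₁ = [ln(210/260) + (0.065 + 0.21²/2)·1] / 0.2100 = [-0.2136 + 0.0871] / 0.2100 = -0.6025 → -0.60
d₂ = d₁ − σ√T = -0.6025 − 0.2100 = -0.8125 → -0.81
e^(−rT) = e^(−0.065·1) = 0.9371
N(−d₂) = N(0.81) = 0.7910;  N(−d₁) = N(0.60) = 0.7257
P = 260·0.9371·0.7910 − 210·0.7257 = 192.7240 − 152.3970 = 40.3270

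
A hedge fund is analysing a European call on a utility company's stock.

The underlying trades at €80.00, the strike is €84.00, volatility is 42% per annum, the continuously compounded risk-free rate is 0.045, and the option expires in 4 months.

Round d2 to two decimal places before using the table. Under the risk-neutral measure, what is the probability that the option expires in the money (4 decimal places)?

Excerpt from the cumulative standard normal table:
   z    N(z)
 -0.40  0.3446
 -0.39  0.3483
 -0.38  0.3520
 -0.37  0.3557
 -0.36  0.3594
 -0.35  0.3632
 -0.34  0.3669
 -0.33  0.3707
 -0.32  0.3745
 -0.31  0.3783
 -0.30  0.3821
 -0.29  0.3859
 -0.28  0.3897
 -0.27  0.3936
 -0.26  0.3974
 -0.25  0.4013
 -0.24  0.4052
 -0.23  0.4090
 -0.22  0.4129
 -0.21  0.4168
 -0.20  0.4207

0.3974

T = 0.3333;  σ√T = 0.2425
ln(S/K) + (r + σ²/2)T = ln(80/84) + (0.045 + 0.42²/2)·0.3333 = -0.0488 + 0.0444 = -0.0044
d₁ = -0.0044 / 0.2425 = -0.0181 which rounds to -0.02
d₂ = d₁ − σ√T = -0.0181 − 0.2425 = -0.2606 which rounds to -0.26
Pr(exercise) under Q = N(d₂) = 0.3974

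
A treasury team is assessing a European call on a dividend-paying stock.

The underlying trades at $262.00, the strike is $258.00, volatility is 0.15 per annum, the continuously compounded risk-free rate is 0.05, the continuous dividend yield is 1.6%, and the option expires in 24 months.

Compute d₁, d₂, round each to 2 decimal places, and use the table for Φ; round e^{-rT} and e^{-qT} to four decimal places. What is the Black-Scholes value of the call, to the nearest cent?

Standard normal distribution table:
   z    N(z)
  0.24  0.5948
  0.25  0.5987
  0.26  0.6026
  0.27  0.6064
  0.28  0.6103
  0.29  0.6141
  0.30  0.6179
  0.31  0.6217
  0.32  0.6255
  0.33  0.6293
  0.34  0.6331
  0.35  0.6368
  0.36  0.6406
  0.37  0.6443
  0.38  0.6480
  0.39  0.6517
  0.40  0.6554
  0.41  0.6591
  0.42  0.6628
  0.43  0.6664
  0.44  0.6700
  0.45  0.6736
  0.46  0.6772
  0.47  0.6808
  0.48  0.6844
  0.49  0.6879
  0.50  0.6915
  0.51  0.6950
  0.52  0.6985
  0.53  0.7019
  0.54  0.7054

σ√T = 0.15 × 1.4142 = 0.2121
d₁ = [ln(262/258) + (0.05 − 0.016 + 0.15²/2)·2] / 0.2121 = [0.0154 + 0.0905] / 0.2121 = 0.4991 ⇒ 0.50
d₂ = d₁ − σ√T = 0.4991 − 0.2121 = 0.2870 ⇒ 0.29
exp(−qT) = exp(−0.016·2) = 0.9685;  exp(−rT) = exp(−0.05·2) = 0.9048
C = 262·0.9685·N(0.50) − 258·0.9048·N(0.29) = 262·0.9685·0.6915 − 258·0.9048·0.6141 = 175.4661 − 143.3545 = 32.1115

$32.11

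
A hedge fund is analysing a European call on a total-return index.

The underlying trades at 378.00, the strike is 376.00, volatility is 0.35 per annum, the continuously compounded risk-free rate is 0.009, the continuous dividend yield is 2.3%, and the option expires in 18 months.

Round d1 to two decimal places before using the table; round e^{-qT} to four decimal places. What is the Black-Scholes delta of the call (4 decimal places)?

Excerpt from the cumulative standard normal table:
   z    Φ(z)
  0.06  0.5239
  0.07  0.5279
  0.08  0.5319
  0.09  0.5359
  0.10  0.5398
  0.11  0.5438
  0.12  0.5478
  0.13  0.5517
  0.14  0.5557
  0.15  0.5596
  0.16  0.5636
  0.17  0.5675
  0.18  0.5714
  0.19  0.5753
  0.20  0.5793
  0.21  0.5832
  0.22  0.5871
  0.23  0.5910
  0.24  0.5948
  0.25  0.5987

0.5520

σ√T = 0.35·√1.5 = 0.4287
d₁ = [ln(378/376) + (0.009 − 0.023 + ½·0.35²)·1.5] / (σ√T) = (0.0053 + 0.0709) / 0.4287 = 0.1777 ≈ 0.18
N(d₁) = N(0.18) = 0.5714
Δ_call = e^(−qT)·N(d₁) = 0.9661·0.5714 = 0.5520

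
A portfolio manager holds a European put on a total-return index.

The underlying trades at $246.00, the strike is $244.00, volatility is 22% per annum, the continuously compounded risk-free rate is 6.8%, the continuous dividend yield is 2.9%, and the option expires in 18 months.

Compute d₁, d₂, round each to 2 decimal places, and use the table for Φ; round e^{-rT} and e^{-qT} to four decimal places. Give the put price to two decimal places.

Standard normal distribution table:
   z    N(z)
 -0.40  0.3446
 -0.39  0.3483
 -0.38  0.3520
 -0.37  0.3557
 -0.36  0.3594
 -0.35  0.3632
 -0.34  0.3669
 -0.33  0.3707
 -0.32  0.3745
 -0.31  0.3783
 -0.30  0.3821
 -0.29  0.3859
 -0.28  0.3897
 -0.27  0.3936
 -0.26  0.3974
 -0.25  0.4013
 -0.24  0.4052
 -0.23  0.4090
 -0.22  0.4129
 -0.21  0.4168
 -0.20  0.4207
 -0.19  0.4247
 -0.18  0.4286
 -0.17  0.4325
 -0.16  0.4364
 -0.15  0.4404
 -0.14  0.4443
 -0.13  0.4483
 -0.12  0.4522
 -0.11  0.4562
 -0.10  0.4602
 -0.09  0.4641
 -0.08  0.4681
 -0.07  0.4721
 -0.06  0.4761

$17.61

σ√T = 0.22·√1.5 = 0.2694
d₁ = [ln(246/244) + (0.068 − 0.029 + 0.22²/2)·1.5] / 0.2694 = [0.0082 + 0.0948] / 0.2694 = 0.3821 which rounds to 0.38
d₂ = d₁ − σ√T = 0.3821 − 0.2694 = 0.1127 which rounds to 0.11
exp(−qT) = exp(−0.029·1.5) = 0.9574;  exp(−rT) = exp(−0.068·1.5) = 0.9030
N(−d₂) = N(-0.11) = 0.4562;  N(−d₁) = N(-0.38) = 0.3520
P = 244·0.9030·0.4562 − 246·0.9574·0.3520 = 100.5155 − 82.9032 = 17.6123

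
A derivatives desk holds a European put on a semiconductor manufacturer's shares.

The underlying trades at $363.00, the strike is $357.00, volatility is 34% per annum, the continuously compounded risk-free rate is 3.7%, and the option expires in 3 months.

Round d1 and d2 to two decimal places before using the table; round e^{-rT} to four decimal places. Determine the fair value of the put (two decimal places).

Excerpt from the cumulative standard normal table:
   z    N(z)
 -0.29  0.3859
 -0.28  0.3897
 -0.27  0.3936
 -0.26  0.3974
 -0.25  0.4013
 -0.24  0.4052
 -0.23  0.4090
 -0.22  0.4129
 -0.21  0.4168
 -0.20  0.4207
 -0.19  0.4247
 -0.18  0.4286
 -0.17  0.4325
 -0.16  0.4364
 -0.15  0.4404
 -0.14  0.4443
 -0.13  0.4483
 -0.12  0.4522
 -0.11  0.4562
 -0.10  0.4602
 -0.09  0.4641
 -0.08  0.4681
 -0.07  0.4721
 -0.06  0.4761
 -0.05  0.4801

σ√T = 0.34·√0.25 = 0.1700
d₁ = [ln(363/357) + (0.037 + 0.34²/2)·0.25] / 0.1700 = [0.0167 + 0.0237] / 0.1700 = 0.2375 which rounds to 0.24
d₂ = d₁ − σ√T = 0.2375 − 0.1700 = 0.0675 which rounds to 0.07
exp(−rT) = exp(−0.037·0.25) = 0.9908
N(−d₂) = N(-0.07) = 0.4721;  N(−d₁) = N(-0.24) = 0.4052
P = 357·0.9908·0.4721 − 363·0.4052 = 166.9891 − 147.0876 = 19.9015

$19.90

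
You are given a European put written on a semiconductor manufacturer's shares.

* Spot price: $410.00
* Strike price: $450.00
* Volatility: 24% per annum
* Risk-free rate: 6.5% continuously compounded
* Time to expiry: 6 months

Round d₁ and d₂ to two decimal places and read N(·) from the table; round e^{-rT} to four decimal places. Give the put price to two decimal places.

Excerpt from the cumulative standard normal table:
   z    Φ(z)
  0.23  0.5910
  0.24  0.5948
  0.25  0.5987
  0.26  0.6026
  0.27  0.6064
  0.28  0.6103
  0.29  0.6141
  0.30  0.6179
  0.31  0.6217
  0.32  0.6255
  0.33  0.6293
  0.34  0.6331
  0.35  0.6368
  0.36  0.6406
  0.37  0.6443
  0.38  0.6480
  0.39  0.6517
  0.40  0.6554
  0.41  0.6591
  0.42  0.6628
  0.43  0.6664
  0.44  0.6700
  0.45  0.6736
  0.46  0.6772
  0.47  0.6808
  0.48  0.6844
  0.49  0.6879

T = 0.5;  σ√T = 0.1697
d₁ = [ln(410/450) + (0.065 + 0.24²/2)·0.5] / 0.1697 = [-0.0931 + 0.0469] / 0.1697 = -0.2722 ⇒ -0.27
d₂ = d₁ − σ√T = -0.2722 − 0.1697 = -0.4419 ⇒ -0.44
exp(−rT) = exp(−0.065·0.5) = 0.9680
P = 450·0.9680·N(0.44) − 410·N(0.27) = 450·0.9680·0.6700 − 410·0.6064 = 291.8520 − 248.6240 = 43.2280

$43.23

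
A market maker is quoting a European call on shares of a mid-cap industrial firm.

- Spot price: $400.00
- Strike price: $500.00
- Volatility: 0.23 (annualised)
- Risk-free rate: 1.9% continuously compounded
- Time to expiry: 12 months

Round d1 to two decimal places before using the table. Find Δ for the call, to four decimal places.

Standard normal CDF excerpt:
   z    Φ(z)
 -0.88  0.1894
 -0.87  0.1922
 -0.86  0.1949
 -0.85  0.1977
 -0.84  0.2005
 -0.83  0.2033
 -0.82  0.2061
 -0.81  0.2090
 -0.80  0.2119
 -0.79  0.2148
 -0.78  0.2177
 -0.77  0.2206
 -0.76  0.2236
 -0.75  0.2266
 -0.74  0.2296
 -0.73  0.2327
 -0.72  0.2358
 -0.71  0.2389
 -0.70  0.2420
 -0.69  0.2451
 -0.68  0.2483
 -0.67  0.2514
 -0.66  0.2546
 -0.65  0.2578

0.2206

σ√T = 0.23 × 1.0000 = 0.2300
ln(S/K) + (r + σ²/2)T = ln(400/500) + (0.019 + 0.23²/2)·1 = -0.2231 + 0.0455 = -0.1777
d₁ = -0.1777 / 0.2300 = -0.7726 ⇒ -0.77
N(d₁) = N(-0.77) = 0.2206
Δ_call = N(d₁) = 0.2206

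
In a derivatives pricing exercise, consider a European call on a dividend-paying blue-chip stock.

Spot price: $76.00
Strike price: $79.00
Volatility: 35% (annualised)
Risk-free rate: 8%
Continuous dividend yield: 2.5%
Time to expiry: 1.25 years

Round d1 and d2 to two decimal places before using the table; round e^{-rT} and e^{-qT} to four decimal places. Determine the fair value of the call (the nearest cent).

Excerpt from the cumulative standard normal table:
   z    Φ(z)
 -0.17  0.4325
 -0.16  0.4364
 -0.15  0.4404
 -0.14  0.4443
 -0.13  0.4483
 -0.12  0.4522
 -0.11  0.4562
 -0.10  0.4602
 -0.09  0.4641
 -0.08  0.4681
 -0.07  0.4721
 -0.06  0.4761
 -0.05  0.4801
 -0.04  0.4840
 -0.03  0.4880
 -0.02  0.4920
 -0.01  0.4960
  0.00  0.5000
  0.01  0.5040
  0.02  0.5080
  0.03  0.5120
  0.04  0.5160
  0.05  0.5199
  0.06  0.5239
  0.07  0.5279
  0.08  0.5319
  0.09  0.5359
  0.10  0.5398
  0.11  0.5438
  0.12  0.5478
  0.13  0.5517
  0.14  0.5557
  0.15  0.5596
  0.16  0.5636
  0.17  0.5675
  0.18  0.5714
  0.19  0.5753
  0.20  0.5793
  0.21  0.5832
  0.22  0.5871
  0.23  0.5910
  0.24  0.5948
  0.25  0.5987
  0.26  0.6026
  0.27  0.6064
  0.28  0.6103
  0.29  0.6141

σ√T = 0.35·√1.25 = 0.3913
d₁ = [ln(76/79) + (0.08 − 0.025 + 0.35²/2)·1.25] / 0.3913 = [-0.0387 + 0.1453] / 0.3913 = 0.2724 ⇒ 0.27
d₂ = d₁ − σ√T = 0.2724 − 0.3913 = -0.1189 ⇒ -0.12
e^(−qT) = e^(−0.025·1.25) = 0.9692;  e^(−rT) = e^(−0.08·1.25) = 0.9048
N(d₁) = N(0.27) = 0.6064;  N(d₂) = N(-0.12) = 0.4522
C = 76·0.9692·0.6064 − 79·0.9048·0.4522 = 44.6669 − 32.3229 = 12.3440

$12.34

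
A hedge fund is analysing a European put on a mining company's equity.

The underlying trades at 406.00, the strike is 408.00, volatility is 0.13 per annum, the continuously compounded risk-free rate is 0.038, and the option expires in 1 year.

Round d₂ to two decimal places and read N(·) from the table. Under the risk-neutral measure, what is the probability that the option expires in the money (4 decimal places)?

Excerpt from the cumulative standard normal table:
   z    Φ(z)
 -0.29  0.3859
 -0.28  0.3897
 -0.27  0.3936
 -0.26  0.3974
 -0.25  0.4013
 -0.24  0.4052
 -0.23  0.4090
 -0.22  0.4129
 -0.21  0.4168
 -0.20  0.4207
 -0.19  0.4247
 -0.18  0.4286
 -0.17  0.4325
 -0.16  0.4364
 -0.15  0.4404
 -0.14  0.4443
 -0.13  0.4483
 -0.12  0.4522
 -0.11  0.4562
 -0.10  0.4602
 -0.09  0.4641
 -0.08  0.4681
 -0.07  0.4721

T = 1;  σ√T = 0.1300
ln(S/K) + (r + σ²/2)T = ln(406/408) + (0.038 + 0.13²/2)·1 = -0.0049 + 0.0464 = 0.0415
d₁ = 0.0415 / 0.1300 = 0.3195 which rounds to 0.32
d₂ = d₁ − σ√T = 0.3195 − 0.1300 = 0.1895 which rounds to 0.19
Pr(exercise) under Q = N(−d₂) = N(-0.19) = 0.4247

0.4247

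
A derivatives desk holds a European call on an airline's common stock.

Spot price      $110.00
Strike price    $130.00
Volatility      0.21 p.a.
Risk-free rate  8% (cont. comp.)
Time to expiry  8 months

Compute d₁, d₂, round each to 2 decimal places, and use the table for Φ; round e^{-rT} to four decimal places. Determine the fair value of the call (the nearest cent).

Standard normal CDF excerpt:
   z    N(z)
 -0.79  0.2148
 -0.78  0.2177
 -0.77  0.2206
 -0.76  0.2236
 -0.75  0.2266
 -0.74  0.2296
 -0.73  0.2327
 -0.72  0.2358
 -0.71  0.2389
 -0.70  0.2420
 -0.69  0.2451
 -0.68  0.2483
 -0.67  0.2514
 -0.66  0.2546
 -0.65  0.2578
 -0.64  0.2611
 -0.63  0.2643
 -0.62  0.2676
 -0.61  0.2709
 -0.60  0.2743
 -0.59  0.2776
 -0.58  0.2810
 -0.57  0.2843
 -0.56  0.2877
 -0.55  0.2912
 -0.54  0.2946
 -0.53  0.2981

$2.98

T = 0.6667;  σ√T = 0.1715
ln(S/K) + (r + σ²/2)T = ln(110/130) + (0.08 + 0.21²/2)·0.6667 = -0.1671 + 0.0680 = -0.0990
d₁ = -0.0990 / 0.1715 = -0.5775 ≈ -0.58
d₂ = d₁ − σ√T = -0.5775 − 0.1715 = -0.7490 ≈ -0.75
exp(−rT) = exp(−0.08·0.6667) = 0.9481
C = 110·N(-0.58) − 130·0.9481·N(-0.75) = 110·0.2810 − 130·0.9481·0.2266 = 30.9100 − 27.9291 = 2.9809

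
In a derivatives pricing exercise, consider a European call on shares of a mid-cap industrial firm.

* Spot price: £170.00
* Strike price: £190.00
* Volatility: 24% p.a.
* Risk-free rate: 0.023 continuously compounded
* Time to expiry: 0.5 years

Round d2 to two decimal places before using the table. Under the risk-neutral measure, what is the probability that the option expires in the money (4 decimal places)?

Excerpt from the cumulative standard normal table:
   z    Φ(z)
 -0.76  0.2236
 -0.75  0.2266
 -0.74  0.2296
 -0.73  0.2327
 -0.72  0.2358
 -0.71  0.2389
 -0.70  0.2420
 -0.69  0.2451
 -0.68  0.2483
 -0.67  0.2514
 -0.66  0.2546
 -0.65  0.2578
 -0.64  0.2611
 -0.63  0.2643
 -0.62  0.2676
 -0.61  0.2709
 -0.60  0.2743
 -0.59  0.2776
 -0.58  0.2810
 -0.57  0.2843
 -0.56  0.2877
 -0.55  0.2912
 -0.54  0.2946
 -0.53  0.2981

σ√T = 0.24·√0.5 = 0.1697
d₁ = [ln(170/190) + (0.023 + 0.24²/2)·0.5] / 0.1697 = [-0.1112 + 0.0259] / 0.1697 = -0.5028 ≈ -0.50
d₂ = d₁ − σ√T = -0.5028 − 0.1697 = -0.6725 ≈ -0.67
Risk-neutral Pr[S_T > K] = N(d₂) = N(-0.67) = 0.2514

0.2514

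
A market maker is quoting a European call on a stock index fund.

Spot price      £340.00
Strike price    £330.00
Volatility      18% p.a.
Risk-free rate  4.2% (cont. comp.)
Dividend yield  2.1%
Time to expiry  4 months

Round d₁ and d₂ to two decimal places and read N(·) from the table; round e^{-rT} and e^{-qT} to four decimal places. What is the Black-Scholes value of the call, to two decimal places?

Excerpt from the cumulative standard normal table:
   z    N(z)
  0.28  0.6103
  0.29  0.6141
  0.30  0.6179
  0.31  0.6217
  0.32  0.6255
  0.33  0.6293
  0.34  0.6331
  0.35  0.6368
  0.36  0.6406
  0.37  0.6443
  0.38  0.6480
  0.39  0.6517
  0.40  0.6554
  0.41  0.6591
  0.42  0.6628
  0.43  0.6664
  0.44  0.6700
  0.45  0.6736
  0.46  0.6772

£21.45

σ√T = 0.18 × 0.5774 = 0.1039
d₁ = [ln(340/330) + (0.042 − 0.021 + ½·0.18²)·0.3333] / (σ√T) = (0.0299 + 0.0124) / 0.1039 = 0.4066 which rounds to 0.41
d₂ = 0.4066 − 0.1039 = 0.3027 which rounds to 0.30
e^(−qT) = e^(−0.021·0.3333) = 0.9930;  e^(−rT) = e^(−0.042·0.3333) = 0.9861
N(d₁) = N(0.41) = 0.6591;  N(d₂) = N(0.30) = 0.6179
C = 340·0.9930·0.6591 − 330·0.9861·0.6179 = 222.5253 − 201.0727 = 21.4526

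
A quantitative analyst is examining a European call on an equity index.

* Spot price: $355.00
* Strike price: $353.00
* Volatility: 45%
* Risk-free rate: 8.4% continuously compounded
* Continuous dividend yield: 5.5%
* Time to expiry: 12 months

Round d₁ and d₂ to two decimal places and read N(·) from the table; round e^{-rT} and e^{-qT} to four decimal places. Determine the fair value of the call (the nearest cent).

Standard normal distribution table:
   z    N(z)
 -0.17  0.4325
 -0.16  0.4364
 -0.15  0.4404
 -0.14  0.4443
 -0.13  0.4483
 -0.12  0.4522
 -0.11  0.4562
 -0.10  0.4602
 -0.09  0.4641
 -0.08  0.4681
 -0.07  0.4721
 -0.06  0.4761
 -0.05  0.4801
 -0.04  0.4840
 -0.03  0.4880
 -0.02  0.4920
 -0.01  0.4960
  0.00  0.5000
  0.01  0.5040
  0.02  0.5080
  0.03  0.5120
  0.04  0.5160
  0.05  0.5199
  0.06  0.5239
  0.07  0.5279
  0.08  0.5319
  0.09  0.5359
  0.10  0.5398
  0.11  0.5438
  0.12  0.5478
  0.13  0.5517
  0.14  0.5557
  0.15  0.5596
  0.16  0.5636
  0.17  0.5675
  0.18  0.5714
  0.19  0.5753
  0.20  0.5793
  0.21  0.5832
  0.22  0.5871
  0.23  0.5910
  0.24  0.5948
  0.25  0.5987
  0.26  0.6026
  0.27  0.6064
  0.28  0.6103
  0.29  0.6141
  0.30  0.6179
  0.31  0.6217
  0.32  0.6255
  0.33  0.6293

σ√T = 0.45 × 1.0000 = 0.4500
d₁ = [ln(355/353) + (0.084 − 0.055 + 0.45²/2)·1] / 0.4500 = [0.0056 + 0.1303] / 0.4500 = 0.3020 which rounds to 0.30
d₂ = d₁ − σ√T = 0.3020 − 0.4500 = -0.1480 which rounds to -0.15
exp(−qT) = exp(−0.055·1) = 0.9465;  exp(−rT) = exp(−0.084·1) = 0.9194
N(d₁) = N(0.30) = 0.6179;  N(d₂) = N(-0.15) = 0.4404
C = 355·0.9465·0.6179 − 353·0.9194·0.4404 = 207.6190 − 142.9310 = 64.6880

$64.69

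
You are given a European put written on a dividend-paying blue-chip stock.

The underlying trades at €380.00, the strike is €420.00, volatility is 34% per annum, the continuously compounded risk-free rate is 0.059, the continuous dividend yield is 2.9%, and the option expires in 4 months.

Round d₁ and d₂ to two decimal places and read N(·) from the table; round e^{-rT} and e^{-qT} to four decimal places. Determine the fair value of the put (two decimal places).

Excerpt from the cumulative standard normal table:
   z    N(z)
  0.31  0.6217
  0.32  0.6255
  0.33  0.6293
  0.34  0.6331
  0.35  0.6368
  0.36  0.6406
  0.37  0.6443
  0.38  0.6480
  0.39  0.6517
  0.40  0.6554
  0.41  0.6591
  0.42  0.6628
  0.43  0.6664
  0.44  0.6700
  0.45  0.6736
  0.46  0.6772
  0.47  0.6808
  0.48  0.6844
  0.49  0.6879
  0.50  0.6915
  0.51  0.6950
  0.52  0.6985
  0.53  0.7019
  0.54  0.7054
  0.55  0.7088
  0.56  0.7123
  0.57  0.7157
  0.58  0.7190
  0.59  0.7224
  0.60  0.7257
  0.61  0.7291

σ√T = 0.34·√0.3333 = 0.1963
d₁ = [ln(380/420) + (0.059 − 0.029 + 0.34²/2)·0.3333] / 0.1963 = [-0.1001 + 0.0293] / 0.1963 = -0.3608 ≈ -0.36
d₂ = d₁ − σ√T = -0.3608 − 0.1963 = -0.5571 ≈ -0.56
e^(−qT) = e^(−0.029·0.3333) = 0.9904;  e^(−rT) = e^(−0.059·0.3333) = 0.9805
N(−d₂) = N(0.56) = 0.7123;  N(−d₁) = N(0.36) = 0.6406
P = 420·0.9805·0.7123 − 380·0.9904·0.6406 = 293.3323 − 241.0911 = 52.2412

€52.24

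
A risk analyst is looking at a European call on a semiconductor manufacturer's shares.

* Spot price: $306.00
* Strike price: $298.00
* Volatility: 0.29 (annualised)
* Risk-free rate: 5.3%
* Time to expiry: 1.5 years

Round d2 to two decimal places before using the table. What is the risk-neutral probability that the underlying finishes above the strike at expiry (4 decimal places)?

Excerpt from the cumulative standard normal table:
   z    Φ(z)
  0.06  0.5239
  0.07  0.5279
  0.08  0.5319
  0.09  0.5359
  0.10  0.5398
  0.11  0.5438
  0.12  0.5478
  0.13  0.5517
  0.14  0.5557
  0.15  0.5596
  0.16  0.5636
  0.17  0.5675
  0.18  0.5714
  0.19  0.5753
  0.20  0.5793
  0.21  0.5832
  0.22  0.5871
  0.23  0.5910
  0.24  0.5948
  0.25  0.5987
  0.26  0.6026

σ√T = 0.29·√1.5 = 0.3552
d₁ = [ln(306/298) + (0.053 + ½·0.29²)·1.5] / (σ√T) = (0.0265 + 0.1426) / 0.3552 = 0.4760 ⇒ 0.48
d₂ = 0.4760 − 0.3552 = 0.1208 ⇒ 0.12
Pr(exercise) under Q = N(d₂) = 0.5478

0.5478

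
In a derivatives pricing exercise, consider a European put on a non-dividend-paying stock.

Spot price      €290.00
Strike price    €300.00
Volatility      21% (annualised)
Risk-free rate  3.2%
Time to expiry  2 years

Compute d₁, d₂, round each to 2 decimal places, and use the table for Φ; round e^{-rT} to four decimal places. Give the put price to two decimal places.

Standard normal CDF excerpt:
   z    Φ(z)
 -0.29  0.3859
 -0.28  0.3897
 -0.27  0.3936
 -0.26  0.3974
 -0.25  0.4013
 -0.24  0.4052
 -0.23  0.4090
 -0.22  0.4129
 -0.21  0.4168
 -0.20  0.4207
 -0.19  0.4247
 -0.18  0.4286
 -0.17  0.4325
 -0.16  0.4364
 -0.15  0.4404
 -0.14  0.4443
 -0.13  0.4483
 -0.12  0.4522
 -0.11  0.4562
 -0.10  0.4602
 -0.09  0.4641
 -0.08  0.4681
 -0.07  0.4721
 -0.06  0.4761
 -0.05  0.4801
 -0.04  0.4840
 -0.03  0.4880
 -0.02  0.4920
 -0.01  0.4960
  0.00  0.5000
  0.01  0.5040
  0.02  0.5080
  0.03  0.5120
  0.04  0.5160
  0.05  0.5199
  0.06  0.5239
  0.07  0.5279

σ√T = 0.21·√2 = 0.2970
d₁ = [ln(290/300) + (0.032 + 0.21²/2)·2] / 0.2970 = [-0.0339 + 0.1081] / 0.2970 = 0.2498 ≈ 0.25
d₂ = d₁ − σ√T = 0.2498 − 0.2970 = -0.0471 ≈ -0.05
exp(−rT) = exp(−0.032·2) = 0.9380
N(−d₂) = N(0.05) = 0.5199;  N(−d₁) = N(-0.25) = 0.4013
P = 300·0.9380·0.5199 − 290·0.4013 = 146.2999 − 116.3770 = 29.9229

€29.92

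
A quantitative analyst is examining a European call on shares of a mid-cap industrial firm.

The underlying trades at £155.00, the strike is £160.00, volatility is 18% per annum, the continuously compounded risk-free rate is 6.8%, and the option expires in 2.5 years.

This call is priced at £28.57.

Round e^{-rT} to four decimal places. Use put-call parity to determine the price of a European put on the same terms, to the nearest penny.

e^(−rT) = e^(−0.068·2.5) = 0.8437
Put-call parity: C − P = S − K·e^(−rT) = 155 − 160·0.8437 = 155 − 134.9920 = 20.0080
P = C − (C − P) = 28.57 − (20.0080) = 8.5620

£8.56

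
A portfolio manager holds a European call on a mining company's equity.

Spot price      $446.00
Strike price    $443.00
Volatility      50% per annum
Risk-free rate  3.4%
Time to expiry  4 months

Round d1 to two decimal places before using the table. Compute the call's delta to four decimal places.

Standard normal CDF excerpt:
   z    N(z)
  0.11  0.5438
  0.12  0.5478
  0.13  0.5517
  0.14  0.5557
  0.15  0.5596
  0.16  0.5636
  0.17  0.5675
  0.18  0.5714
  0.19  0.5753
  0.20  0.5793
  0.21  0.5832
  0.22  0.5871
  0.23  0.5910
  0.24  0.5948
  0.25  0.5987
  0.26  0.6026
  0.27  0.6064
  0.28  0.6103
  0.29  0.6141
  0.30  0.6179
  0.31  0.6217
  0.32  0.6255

0.5832

σ√T = 0.5·√0.3333 = 0.2887
d₁ = [ln(446/443) + (0.034 + ½·0.5²)·0.3333] / (σ√T) = (0.0067 + 0.0530) / 0.2887 = 0.2070 which rounds to 0.21
N(d₁) = N(0.21) = 0.5832
Δ_call = N(d₁) = 0.5832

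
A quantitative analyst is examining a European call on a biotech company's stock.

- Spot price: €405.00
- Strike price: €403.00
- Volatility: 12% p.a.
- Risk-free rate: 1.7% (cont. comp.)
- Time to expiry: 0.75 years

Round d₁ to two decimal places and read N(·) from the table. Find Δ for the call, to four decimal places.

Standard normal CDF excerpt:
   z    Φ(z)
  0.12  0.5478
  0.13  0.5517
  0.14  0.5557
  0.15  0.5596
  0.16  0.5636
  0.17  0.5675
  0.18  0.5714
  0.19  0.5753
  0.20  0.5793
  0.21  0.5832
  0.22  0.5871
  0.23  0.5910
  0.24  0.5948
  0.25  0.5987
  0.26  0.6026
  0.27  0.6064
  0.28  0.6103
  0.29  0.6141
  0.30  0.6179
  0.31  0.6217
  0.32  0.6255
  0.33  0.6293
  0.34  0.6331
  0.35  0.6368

σ√T = 0.12·√0.75 = 0.1039
d₁ = [ln(405/403) + (0.017 + 0.12²/2)·0.75] / 0.1039 = [0.0050 + 0.0181] / 0.1039 = 0.2223 ⇒ 0.22
N(d₁) = N(0.22) = 0.5871
Δ_call = N(d₁) = 0.5871

0.5871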